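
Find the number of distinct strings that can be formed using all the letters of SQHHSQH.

210

The 7 letters of SQHHSQH have repeats: H appearing 3 times, Q appearing twice, and S appearing twice.
Dividing 7! = 5040 by 3!·2!·2! = 24 for the repeated letters gives 210.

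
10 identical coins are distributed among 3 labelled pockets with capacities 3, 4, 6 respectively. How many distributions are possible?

By stars and bars, unrestricted non-negative solutions to x_1+…+x_3 = 10 number C(10+2,2) = 66.
Subtract solutions that violate a single cap (substitute x_i' = x_i − (cap_i+1)): x_1 ≥ 4 gives C(8,2) = 28; x_2 ≥ 5 gives C(7,2) = 21; x_3 ≥ 7 gives C(5,2) = 10. Together 59.
Add back pairs where two caps are both exceeded: 3 + 0 + 0 = 3.
By inclusion–exclusion the count is 66 − 59 + 3 = 10.

10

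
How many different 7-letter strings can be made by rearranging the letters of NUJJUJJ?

Letter multiplicities in NUJJUJJ: J×4, N×1, U×2.
Dividing 7! = 5040 by 4!·2! = 48 for the repeated letters gives 105.

105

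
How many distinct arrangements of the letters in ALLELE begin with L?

30

With the first slot taken by L, it remains to arrange the other 5 letters (ALELE).
Those 5 letters have E appearing twice and L appearing twice, giving (5)!/(2!·2!) = 30.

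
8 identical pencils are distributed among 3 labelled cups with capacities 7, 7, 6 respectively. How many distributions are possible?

Without the upper bounds there are C(10,2) = 45 ways to split 8 among 3 cups.
Subtract solutions that violate a single cap (substitute x_i' = x_i − (cap_i+1)): x_1 ≥ 8 gives C(2,2) = 1; x_2 ≥ 8 gives C(2,2) = 1; x_3 ≥ 7 gives C(3,2) = 3. Together 5.
No two caps can be exceeded simultaneously, so the pair terms are all 0.
By inclusion–exclusion the count is 45 − 5 + 0 = 40.

40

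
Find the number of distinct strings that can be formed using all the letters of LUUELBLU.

LUUELBLU has 8 letters with L appearing 3 times and U appearing 3 times.
Dividing 8! = 40320 by 3!·3! = 36 for the repeated letters gives 1120.

1120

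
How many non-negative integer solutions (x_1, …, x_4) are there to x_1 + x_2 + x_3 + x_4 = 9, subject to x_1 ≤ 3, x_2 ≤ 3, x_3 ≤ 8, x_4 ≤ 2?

Ignoring the caps, the number of non-negative solutions to x_1+…+x_4 = 9 is C(12,3) = 220.
Subtract solutions that violate a single cap (substitute x_i' = x_i − (cap_i+1)): x_1 ≥ 4 gives C(8,3) = 56; x_2 ≥ 4 gives C(8,3) = 56; x_3 ≥ 9 gives C(3,3) = 1; x_4 ≥ 3 gives C(9,3) = 84. Together 197.
Add back pairs where two caps are both exceeded: 4 + 0 + 10 + 0 + 10 + 0 = 24.
By inclusion–exclusion the count is 220 − 197 + 24 = 47.

47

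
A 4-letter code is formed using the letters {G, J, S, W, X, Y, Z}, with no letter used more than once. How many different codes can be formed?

840

With no repetition, fill the 4 letters in order: 7 choices, then 6, down to 4.
That product is 7 × 6 × 5 × 4 = 840.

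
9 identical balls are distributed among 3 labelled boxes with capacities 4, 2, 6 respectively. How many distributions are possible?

9

Ignoring the caps, the number of non-negative solutions to x_1+…+x_3 = 9 is C(11,2) = 55.
Subtract solutions that violate a single cap (substitute x_i' = x_i − (cap_i+1)): x_1 ≥ 5 gives C(6,2) = 15; x_2 ≥ 3 gives C(8,2) = 28; x_3 ≥ 7 gives C(4,2) = 6. Together 49.
Add back pairs where two caps are both exceeded: 3 + 0 + 0 = 3.
By inclusion–exclusion the count is 55 − 49 + 3 = 9.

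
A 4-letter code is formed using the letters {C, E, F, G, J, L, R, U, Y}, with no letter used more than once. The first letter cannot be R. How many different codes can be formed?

2688

The first letter has 9−1 = 8 choices (anything except R).
The remaining 3 letters are filled from the other 8 symbols without repetition: 8 × 7 × 6 = 336.
Total: 8 × 336 = 2688.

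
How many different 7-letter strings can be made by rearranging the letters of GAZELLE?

1260

Letter multiplicities in GAZELLE: A×1, E×2, G×1, L×2, Z×1.
The number of distinct arrangements is 7!/(2!·2!) = 5040/4 = 1260.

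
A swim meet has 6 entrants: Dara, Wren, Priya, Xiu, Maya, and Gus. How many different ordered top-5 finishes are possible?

This is an ordered selection of 5 from 6: P(6,5).
That gives 6 × 5 × 4 × 3 × 2 = 720.

720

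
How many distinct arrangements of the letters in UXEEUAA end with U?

Fix U in the last position and arrange the remaining 6 letters.
Those 6 letters have A appearing twice and E appearing twice, giving (6)!/(2!·2!) = 180.

180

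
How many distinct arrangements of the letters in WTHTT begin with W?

4

Fix W in the first position and arrange the remaining 4 letters.
Those 4 letters have T appearing 3 times, giving (4)!/(3!) = 4.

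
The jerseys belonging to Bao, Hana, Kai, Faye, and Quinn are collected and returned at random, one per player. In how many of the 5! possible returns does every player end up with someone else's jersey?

44

Count assignments avoiding every fixed point. For any j of the 5 players fixed to their old jersey, the other 5−j can be arranged in (5−j)! ways.
By inclusion–exclusion this is Σ_{j=0}^{5} (−1)^j C(5,j)·(5−j)!.
Computing: 120 − 120 + 60 − 20 + 5 − 1 = 44.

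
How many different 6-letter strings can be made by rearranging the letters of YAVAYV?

90

Letter multiplicities in YAVAYV: A×2, V×2, Y×2.
The number of distinct arrangements is 6!/(2!·2!·2!) = 720/8 = 90.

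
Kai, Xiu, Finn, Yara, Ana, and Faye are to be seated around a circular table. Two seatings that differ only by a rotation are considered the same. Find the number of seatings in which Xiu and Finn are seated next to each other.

48

Glue Xiu and Finn into a block (2 internal orders). Seating 5 units around a circle gives (4)! arrangements.
So 2 × (4)! = 2 × 24 = 48.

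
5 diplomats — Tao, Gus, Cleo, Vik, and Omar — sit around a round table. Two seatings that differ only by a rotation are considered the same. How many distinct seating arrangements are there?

Around a circle, 5 distinct people have 5!/5 = (4)! = 24 rotationally distinct seatings.

24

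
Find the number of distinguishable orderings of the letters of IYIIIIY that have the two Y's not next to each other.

15

There are 7!/(5!·2!) = 21 arrangements of IYIIIIY in total.
Arrangements with the Y's together: treat YY as one letter, giving (6)!/(5!) = 6.
Subtracting, 21 − 6 = 15 arrangements keep the Y's apart.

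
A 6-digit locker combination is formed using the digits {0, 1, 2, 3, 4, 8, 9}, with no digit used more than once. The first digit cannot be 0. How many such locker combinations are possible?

4320

The first digit has 7−1 = 6 choices (anything except 0).
The remaining 5 digits are filled from the other 6 symbols without repetition: 6 × 5 × 4 × 3 × 2 = 720.
Total: 6 × 720 = 4320.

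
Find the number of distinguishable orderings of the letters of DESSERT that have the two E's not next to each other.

Total arrangements of DESSERT: 7!/(2!·2!) = 1260.
If the two E's are adjacent, glue them into one block, leaving 6 items to arrange: (6)!/(2!) = 360 ways.
Subtracting, 1260 − 360 = 900 arrangements keep the E's apart.

900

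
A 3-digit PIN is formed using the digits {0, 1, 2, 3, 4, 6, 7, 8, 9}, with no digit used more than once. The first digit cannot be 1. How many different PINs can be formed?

The first digit has 9−1 = 8 choices (anything except 1).
The remaining 2 digits are filled from the other 8 symbols without repetition: 8 × 7 = 56.
Total: 8 × 56 = 448.

448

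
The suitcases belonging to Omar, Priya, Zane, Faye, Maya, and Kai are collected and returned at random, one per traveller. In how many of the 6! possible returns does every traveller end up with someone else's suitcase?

Count assignments avoiding every fixed point. For any j of the 6 travellers fixed to their own suitcase, the other 6−j can be arranged in (6−j)! ways.
By inclusion–exclusion this is Σ_{j=0}^{6} (−1)^j C(6,j)·(6−j)!.
Computing: 720 − 720 + 360 − 120 + 30 − 6 + 1 = 265.

265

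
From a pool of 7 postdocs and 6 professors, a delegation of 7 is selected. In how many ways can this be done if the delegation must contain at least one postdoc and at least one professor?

1715

With no constraint there are C(13,7) = 1716 possible selections.
Subtract selections that omit an entire group: no postdocs → C(6,7) = 0; no professors → C(7,7) = 1.
Both groups omitted at once is impossible, so 1716 − 1 = 1715.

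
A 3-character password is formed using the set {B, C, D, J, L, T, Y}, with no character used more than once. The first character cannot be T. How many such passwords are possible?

180

The first character has 7−1 = 6 choices (anything except T).
The remaining 2 characters are filled from the other 6 symbols without repetition: 6 × 5 = 30.
Total: 6 × 30 = 180.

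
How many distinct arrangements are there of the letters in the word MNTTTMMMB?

Letter multiplicities in MNTTTMMMB: B×1, M×4, N×1, T×3.
Dividing 9! = 362880 by 4!·3! = 144 for the repeated letters gives 2520.

2520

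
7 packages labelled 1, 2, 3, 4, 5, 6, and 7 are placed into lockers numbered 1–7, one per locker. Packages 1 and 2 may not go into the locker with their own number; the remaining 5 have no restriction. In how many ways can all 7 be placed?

3720

Let Aᵢ (for i ∈ {1, 2}) be the placements that put package i in its forbidden locker. Any j of these fix j positions, leaving (7−j)! ways to fill the rest, and there are C(2,j) ways to pick which j.
By inclusion–exclusion, the number of valid placements is Σ_{j=0}^{2} (−1)^j C(2,j)·(7−j)!.
Computing: 5040 − 1440 + 120 = 3720.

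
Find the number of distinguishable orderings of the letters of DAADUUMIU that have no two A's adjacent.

11760

There are 9!/(3!·2!·2!) = 15120 arrangements of DAADUUMIU in total.
If the two A's are adjacent, glue them into one block, leaving 8 items to arrange: (8)!/(3!·2!) = 3360 ways.
Hence 15120 − 3360 = 11760.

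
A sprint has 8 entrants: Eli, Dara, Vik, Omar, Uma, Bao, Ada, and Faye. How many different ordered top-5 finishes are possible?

6720

This is an ordered selection of 5 from 8: P(8,5).
That gives 8 × 7 × 6 × 5 × 4 = 6720.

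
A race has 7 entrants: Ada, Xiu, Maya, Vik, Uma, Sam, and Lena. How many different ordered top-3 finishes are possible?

There are 7 choices for 1st place, 6 for 2nd, and 5 for 3rd.
That gives 7 × 6 × 5 = 210.

210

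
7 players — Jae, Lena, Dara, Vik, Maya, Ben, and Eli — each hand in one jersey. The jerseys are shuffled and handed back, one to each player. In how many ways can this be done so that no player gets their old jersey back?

Let Aᵢ be the assignments in which player i gets their old jersey. We want the size of the complement of A₁∪…∪A_7.
By inclusion–exclusion this is Σ_{j=0}^{7} (−1)^j C(7,j)·(7−j)!.
Computing: 5040 − 5040 + 2520 − 840 + 210 − 42 + 7 − 1 = 1854.

1854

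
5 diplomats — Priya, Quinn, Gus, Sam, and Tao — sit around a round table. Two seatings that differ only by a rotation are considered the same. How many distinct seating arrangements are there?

Around a circle, 5 distinct people have 5!/5 = (4)! = 24 rotationally distinct seatings.

24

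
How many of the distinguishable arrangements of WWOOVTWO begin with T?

140

With the first slot taken by T, it remains to arrange the other 7 letters (WWOOVWO).
Those 7 letters have O appearing 3 times and W appearing 3 times, giving (7)!/(3!·3!) = 140.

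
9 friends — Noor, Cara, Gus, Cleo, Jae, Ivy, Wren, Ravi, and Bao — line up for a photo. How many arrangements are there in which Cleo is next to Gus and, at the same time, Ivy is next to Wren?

Treat {Cleo,Gus} as one block (2 orders) and {Ivy,Wren} as another (2 orders).
That leaves 7 units to arrange: 2 × 2 × 7! = 4 × 5040 = 20160.

20160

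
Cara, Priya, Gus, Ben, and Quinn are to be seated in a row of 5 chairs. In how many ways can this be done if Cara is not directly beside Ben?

72

Of the 5! = 120 arrangements, those with Cara and Ben adjacent number 2 × 4! = 48 (treat the pair as a block with 2 internal orders).
So 120 − 48 = 72 arrangements keep them apart.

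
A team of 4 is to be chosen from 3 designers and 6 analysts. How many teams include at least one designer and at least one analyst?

111

Total 4-person selections from all 9: C(9,4) = 126.
Selections missing a whole group: no designers → C(6,4) = 15; no analysts → C(3,4) = 0.
Both groups omitted at once is impossible, so 126 − 15 = 111.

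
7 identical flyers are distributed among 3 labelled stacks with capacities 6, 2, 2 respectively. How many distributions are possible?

By stars and bars, unrestricted non-negative solutions to x_1+…+x_3 = 7 number C(7+2,2) = 36.
Subtract solutions that violate a single cap (substitute x_i' = x_i − (cap_i+1)): x_1 ≥ 7 gives C(2,2) = 1; x_2 ≥ 3 gives C(6,2) = 15; x_3 ≥ 3 gives C(6,2) = 15. Together 31.
Add back pairs where two caps are both exceeded: 0 + 0 + 3 = 3.
By inclusion–exclusion the count is 36 − 31 + 3 = 8.

8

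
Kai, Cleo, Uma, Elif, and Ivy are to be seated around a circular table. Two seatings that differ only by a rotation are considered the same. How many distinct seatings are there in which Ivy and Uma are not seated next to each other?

Without the restriction there are (4)! = 24 seatings.
Seatings with Ivy beside Uma: treat them as a block with 2 internal orders, giving 2 × (3)! = 12.
Subtracting, 24 − 12 = 12.

12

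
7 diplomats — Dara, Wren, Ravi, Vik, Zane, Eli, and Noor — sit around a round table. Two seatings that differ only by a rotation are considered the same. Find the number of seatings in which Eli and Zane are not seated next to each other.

All circular seatings of 7 people number (6)! = 720.
Those with Eli next to Zane: fuse the pair into one unit and seat 6 units around a circle — 2·(5)! = 240.
Subtracting, 720 − 240 = 480.

480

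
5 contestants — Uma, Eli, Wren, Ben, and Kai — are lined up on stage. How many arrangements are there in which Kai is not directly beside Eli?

There are 5! = 120 arrangements in all. If Kai and Eli are adjacent, merging them into one block gives 2·(4)! = 48 arrangements.
So 120 − 48 = 72 arrangements keep them apart.

72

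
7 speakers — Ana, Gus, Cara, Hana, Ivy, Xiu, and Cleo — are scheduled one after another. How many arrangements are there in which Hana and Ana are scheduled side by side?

Place the 5 others and the Hana-Ana pair as 6 objects in a line; the pair has 2 internal arrangements.
So the count is 2·(6)! = 1440.

1440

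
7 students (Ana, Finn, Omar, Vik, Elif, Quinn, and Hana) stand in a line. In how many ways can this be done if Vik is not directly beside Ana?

Of the 7! = 5040 arrangements, those with Vik and Ana adjacent number 2 × 6! = 1440 (treat the pair as a block with 2 internal orders).
Complementary counting: 5040 − 1440 = 3600.

3600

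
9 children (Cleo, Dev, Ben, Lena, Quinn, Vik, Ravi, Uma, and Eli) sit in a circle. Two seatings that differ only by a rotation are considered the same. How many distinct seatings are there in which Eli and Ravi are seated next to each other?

Treat {Eli, Ravi} as one unit (2 internal orders) and seat the resulting 8 units around the table: (7)! circular arrangements.
So 2 × (7)! = 2 × 5040 = 10080.

10080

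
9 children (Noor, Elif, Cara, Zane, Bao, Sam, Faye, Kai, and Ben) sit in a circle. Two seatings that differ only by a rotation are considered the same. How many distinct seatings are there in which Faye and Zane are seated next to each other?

Treat {Faye, Zane} as one unit (2 internal orders) and seat the resulting 8 units around the table: (7)! circular arrangements.
So 2 × (7)! = 2 × 5040 = 10080.

10080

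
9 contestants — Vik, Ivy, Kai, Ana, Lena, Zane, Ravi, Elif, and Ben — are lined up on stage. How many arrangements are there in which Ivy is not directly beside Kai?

282240

There are 9! = 362880 arrangements in all. If Ivy and Kai are adjacent, merging them into one block gives 2·(8)! = 80640 arrangements.
So 362880 − 80640 = 282240 arrangements keep them apart.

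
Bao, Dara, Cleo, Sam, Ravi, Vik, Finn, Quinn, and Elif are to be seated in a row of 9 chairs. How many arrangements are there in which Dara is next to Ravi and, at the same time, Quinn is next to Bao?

20160

Treat {Dara,Ravi} as one block (2 orders) and {Quinn,Bao} as another (2 orders).
That leaves 7 units to arrange: 2 × 2 × 7! = 4 × 5040 = 20160.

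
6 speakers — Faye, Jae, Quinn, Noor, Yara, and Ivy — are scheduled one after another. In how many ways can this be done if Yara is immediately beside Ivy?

240

Treat {Yara, Ivy} as a single unit. There are 5 units to order, and the pair itself can be ordered 2 ways.
So the count is 2·(5)! = 240.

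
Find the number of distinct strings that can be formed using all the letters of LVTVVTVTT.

630

The 9 letters of LVTVVTVTT have repeats: T appearing 4 times and V appearing 4 times.
So there are 9! / (4!·4!) = 630 distinguishable arrangements.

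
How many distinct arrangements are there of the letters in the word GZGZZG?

20

The 6 letters of GZGZZG have repeats: G appearing 3 times and Z appearing 3 times.
So there are 6! / (3!·3!) = 20 distinguishable arrangements.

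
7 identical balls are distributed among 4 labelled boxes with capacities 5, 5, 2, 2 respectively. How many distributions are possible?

46

Without the upper bounds there are C(10,3) = 120 ways to split 7 among 4 boxes.
Subtract solutions that violate a single cap (substitute x_i' = x_i − (cap_i+1)): x_1 ≥ 6 gives C(4,3) = 4; x_2 ≥ 6 gives C(4,3) = 4; x_3 ≥ 3 gives C(7,3) = 35; x_4 ≥ 3 gives C(7,3) = 35. Together 78.
Add back pairs where two caps are both exceeded: 0 + 0 + 0 + 0 + 0 + 4 = 4.
By inclusion–exclusion the count is 120 − 78 + 4 = 46.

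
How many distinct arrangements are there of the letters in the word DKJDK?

The 5 letters of DKJDK have repeats: D appearing twice and K appearing twice.
Dividing 5! = 120 by 2!·2! = 4 for the repeated letters gives 30.

30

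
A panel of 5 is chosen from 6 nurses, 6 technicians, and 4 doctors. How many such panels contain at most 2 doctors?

4092

Split by how many doctors are chosen (0 through 2).
Sum: C(4,0)·C(12,5) + C(4,1)·C(12,4) + C(4,2)·C(12,3) = 792 + 1980 + 1320 = 4092.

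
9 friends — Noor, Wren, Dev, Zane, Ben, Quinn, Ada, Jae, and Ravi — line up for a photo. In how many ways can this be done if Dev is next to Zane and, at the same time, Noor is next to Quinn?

20160

Treat {Dev,Zane} as one block (2 orders) and {Noor,Quinn} as another (2 orders).
That leaves 7 units to arrange: 2 × 2 × 7! = 4 × 5040 = 20160.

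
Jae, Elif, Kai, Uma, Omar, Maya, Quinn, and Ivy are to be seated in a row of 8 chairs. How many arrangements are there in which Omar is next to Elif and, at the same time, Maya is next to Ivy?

2880

Treat {Omar,Elif} as one block (2 orders) and {Maya,Ivy} as another (2 orders).
That leaves 6 units to arrange: 2 × 2 × 6! = 4 × 720 = 2880.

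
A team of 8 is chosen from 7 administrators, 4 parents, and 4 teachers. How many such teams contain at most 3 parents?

Split by how many parents are chosen (0 through 3).
Sum: C(4,0)·C(11,8) + C(4,1)·C(11,7) + C(4,2)·C(11,6) + C(4,3)·C(11,5) = 165 + 1320 + 2772 + 1848 = 6105.

6105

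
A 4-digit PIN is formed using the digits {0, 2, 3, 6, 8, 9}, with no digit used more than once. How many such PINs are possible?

360

Choose and order 4 of the 6 symbols: the first digit has 6 options, the next 5, then 4, 3.
That product is 6 × 5 × 4 × 3 = 360.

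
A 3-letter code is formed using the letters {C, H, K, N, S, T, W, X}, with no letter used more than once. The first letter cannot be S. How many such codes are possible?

294

The first letter has 8−1 = 7 choices (anything except S).
The remaining 2 letters are filled from the other 7 symbols without repetition: 7 × 6 = 42.
Total: 7 × 42 = 294.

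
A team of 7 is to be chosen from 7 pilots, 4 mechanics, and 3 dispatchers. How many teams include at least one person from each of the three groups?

With no constraint there are C(14,7) = 3432 possible selections.
Selections missing a whole group: no pilots → C(7,7) = 1; no mechanics → C(10,7) = 120; no dispatchers → C(11,7) = 330.
Add back selections omitting two groups (i.e. drawn from a single group): C(7,7) + C(4,7) + C(3,7) = 1.
By inclusion–exclusion: 3432 − 451 + 1 = 2982.

2982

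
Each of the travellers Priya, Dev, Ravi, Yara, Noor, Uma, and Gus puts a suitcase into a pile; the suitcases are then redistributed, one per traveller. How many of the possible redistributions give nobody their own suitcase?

1854

This is the derangement count D_7: permutations of 7 items with no fixed point.
By inclusion–exclusion this is Σ_{j=0}^{7} (−1)^j C(7,j)·(7−j)!.
Computing: 5040 − 5040 + 2520 − 840 + 210 − 42 + 7 − 1 = 1854.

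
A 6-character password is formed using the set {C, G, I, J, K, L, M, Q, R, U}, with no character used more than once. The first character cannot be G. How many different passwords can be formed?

The first character has 10−1 = 9 choices (anything except G).
The remaining 5 characters are filled from the other 9 symbols without repetition: 9 × 8 × 7 × 6 × 5 = 15120.
Total: 9 × 15120 = 136080.

136080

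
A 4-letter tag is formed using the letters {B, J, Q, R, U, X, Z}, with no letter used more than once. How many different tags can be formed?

With no repetition, fill the 4 letters in order: 7 choices, then 6, down to 4.
That product is 7 × 6 × 5 × 4 = 840.

840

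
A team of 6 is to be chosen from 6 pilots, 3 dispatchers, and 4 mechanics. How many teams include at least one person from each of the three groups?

1416

Unrestricted: C(13,6) = 1716 ways to pick any 6 of the 13.
Selections missing a whole group: no pilots → C(7,6) = 7; no dispatchers → C(10,6) = 210; no mechanics → C(9,6) = 84.
Add back selections omitting two groups (i.e. drawn from a single group): C(6,6) + C(3,6) + C(4,6) = 1.
By inclusion–exclusion: 1716 − 301 + 1 = 1416.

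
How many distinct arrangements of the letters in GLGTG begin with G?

12

Fix G in the first position and arrange the remaining 4 letters.
Those 4 letters have G appearing twice, giving (4)!/(2!) = 12.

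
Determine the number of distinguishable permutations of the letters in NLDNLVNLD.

Letter multiplicities in NLDNLVNLD: D×2, L×3, N×3, V×1.
Dividing 9! = 362880 by 3!·3!·2! = 72 for the repeated letters gives 5040.

5040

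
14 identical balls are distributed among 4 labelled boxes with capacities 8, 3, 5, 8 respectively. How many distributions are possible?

160

Without the upper bounds there are C(17,3) = 680 ways to split 14 among 4 boxes.
Subtract solutions that violate a single cap (substitute x_i' = x_i − (cap_i+1)): x_1 ≥ 9 gives C(8,3) = 56; x_2 ≥ 4 gives C(13,3) = 286; x_3 ≥ 6 gives C(11,3) = 165; x_4 ≥ 9 gives C(8,3) = 56. Together 563.
Add back pairs where two caps are both exceeded: 4 + 0 + 0 + 35 + 4 + 0 = 43.
By inclusion–exclusion the count is 680 − 563 + 43 = 160.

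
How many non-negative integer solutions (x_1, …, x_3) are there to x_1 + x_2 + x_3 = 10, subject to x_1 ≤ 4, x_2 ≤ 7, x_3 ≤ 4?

19

Without the upper bounds there are C(12,2) = 66 ways to split 10 among 3 variables.
Subtract solutions that violate a single cap (substitute x_i' = x_i − (cap_i+1)): x_1 ≥ 5 gives C(7,2) = 21; x_2 ≥ 8 gives C(4,2) = 6; x_3 ≥ 5 gives C(7,2) = 21. Together 48.
Add back pairs where two caps are both exceeded: 0 + 1 + 0 = 1.
By inclusion–exclusion the count is 66 − 48 + 1 = 19.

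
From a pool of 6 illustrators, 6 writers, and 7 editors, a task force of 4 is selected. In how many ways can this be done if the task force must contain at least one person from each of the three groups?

Unrestricted: C(19,4) = 3876 ways to pick any 4 of the 19.
Subtract selections that omit an entire group: no illustrators → C(13,4) = 715; no writers → C(13,4) = 715; no editors → C(12,4) = 495.
Add back selections omitting two groups (i.e. drawn from a single group): C(6,4) + C(6,4) + C(7,4) = 65.
By inclusion–exclusion: 3876 − 1925 + 65 = 2016.

2016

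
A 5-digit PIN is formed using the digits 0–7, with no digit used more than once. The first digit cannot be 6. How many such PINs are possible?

The first digit has 8−1 = 7 choices (anything except 6).
The remaining 4 digits are filled from the other 7 symbols without repetition: 7 × 6 × 5 × 4 = 840.
Total: 7 × 840 = 5880.

5880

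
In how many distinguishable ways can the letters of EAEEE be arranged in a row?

Letter multiplicities in EAEEE: A×1, E×4.
So there are 5! / (4!) = 5 distinguishable arrangements.

5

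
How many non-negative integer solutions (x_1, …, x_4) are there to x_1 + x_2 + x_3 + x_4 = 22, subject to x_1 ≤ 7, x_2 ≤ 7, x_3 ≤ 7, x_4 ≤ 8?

Without the upper bounds there are C(25,3) = 2300 ways to split 22 among 4 variables.
Subtract solutions that violate a single cap (substitute x_i' = x_i − (cap_i+1)): x_1 ≥ 8 gives C(17,3) = 680; x_2 ≥ 8 gives C(17,3) = 680; x_3 ≥ 8 gives C(17,3) = 680; x_4 ≥ 9 gives C(16,3) = 560. Together 2600.
Add back pairs where two caps are both exceeded: 84 + 84 + 56 + 84 + 56 + 56 = 420.
By inclusion–exclusion the count is 2300 − 2600 + 420 = 120.

120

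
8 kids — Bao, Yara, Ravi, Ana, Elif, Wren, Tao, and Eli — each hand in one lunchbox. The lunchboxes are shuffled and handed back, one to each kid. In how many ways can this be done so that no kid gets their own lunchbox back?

14833

Count assignments avoiding every fixed point. For any j of the 8 kids fixed to their own lunchbox, the other 8−j can be arranged in (8−j)! ways.
By inclusion–exclusion this is Σ_{j=0}^{8} (−1)^j C(8,j)·(8−j)!.
Computing: 40320 − 40320 + 20160 − 6720 + 1680 − 336 + 56 − 8 + 1 = 14833.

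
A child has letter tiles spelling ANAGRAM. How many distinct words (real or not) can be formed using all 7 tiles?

ANAGRAM has 7 letters with A appearing 3 times.
The number of distinct arrangements is 7!/(3!) = 5040/6 = 840.

840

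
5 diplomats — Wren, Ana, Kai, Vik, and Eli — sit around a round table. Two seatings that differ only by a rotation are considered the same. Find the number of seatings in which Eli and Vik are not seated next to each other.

12

All circular seatings of 5 people number (4)! = 24.
Those with Eli next to Vik: fuse the pair into one unit and seat 4 units around a circle — 2·(3)! = 12.
Subtracting, 24 − 12 = 12.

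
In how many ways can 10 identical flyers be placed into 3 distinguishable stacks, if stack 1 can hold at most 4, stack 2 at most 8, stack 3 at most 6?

32

Ignoring the caps, the number of non-negative solutions to x_1+…+x_3 = 10 is C(12,2) = 66.
Subtract solutions that violate a single cap (substitute x_i' = x_i − (cap_i+1)): x_1 ≥ 5 gives C(7,2) = 21; x_2 ≥ 9 gives C(3,2) = 3; x_3 ≥ 7 gives C(5,2) = 10. Together 34.
No two caps can be exceeded simultaneously, so the pair terms are all 0.
By inclusion–exclusion the count is 66 − 34 + 0 = 32.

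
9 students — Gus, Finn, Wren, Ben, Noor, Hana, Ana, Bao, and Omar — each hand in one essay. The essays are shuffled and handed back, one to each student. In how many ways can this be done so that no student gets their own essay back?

Let Aᵢ be the assignments in which student i gets their own essay. We want the size of the complement of A₁∪…∪A_9.
By inclusion–exclusion this is Σ_{j=0}^{9} (−1)^j C(9,j)·(9−j)!.
Computing: 362880 − 362880 + 181440 − 60480 + 15120 − 3024 + 504 − 72 + 9 − 1 = 133496.

133496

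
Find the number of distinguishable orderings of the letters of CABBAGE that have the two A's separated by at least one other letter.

Total arrangements of CABBAGE: 7!/(2!·2!) = 1260.
If the two A's are adjacent, glue them into one block, leaving 6 items to arrange: (6)!/(2!) = 360 ways.
Subtracting, 1260 − 360 = 900 arrangements keep the A's apart.

900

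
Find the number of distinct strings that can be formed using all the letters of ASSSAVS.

105

ASSSAVS has 7 letters with A appearing twice and S appearing 4 times.
So there are 7! / (4!·2!) = 105 distinguishable arrangements.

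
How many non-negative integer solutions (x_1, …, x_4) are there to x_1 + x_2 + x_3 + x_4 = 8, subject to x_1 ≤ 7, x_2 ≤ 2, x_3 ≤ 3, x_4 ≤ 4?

By stars and bars, unrestricted non-negative solutions to x_1+…+x_4 = 8 number C(8+3,3) = 165.
Subtract solutions that violate a single cap (substitute x_i' = x_i − (cap_i+1)): x_1 ≥ 8 gives C(3,3) = 1; x_2 ≥ 3 gives C(8,3) = 56; x_3 ≥ 4 gives C(7,3) = 35; x_4 ≥ 5 gives C(6,3) = 20. Together 112.
Add back pairs where two caps are both exceeded: 0 + 0 + 0 + 4 + 1 + 0 = 5.
By inclusion–exclusion the count is 165 − 112 + 5 = 58.

58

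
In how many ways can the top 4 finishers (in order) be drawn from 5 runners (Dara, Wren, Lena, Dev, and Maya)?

There are 5 choices for 1st place, 4 for 2nd, and so on down to 2 for position 4.
That gives 5 × 4 × 3 × 2 = 120.

120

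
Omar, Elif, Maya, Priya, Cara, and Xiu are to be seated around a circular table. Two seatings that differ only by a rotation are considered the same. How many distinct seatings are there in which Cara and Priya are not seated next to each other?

72

Without the restriction there are (5)! = 120 seatings.
Seatings with Cara beside Priya: treat them as a block with 2 internal orders, giving 2 × (4)! = 48.
Subtracting, 120 − 48 = 72.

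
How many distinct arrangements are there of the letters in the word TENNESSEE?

3780

Letter multiplicities in TENNESSEE: E×4, N×2, S×2, T×1.
Dividing 9! = 362880 by 4!·2!·2! = 96 for the repeated letters gives 3780.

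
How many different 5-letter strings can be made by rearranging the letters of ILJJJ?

The 5 letters of ILJJJ have repeats: J appearing 3 times.
So there are 5! / (3!) = 20 distinguishable arrangements.

20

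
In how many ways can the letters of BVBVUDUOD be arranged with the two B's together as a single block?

Treat the 2 copies of B as a single block. The multiset to arrange is then {BB, D, D, O, U, U, V, V}, 8 items in all.
That gives (8)!/(2!·2!·2!) = 5040 arrangements.

5040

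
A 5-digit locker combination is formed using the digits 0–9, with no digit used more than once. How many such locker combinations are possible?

This is a permutation of 5 out of 10: P(10,5) = 10!/5!.
That product is 10 × 9 × 8 × 7 × 6 = 30240.

30240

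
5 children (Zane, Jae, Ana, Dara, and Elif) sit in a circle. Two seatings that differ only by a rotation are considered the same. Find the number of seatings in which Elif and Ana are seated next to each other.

Glue Elif and Ana into a block (2 internal orders). Seating 4 units around a circle gives (3)! arrangements.
So 2 × (3)! = 2 × 6 = 12.

12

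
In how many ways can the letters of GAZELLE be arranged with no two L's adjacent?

900

Total arrangements of GAZELLE: 7!/(2!·2!) = 1260.
If the two L's are adjacent, glue them into one block, leaving 6 items to arrange: (6)!/(2!) = 360 ways.
Subtracting, 1260 − 360 = 900 arrangements keep the L's apart.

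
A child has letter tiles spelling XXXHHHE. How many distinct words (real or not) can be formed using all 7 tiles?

140

Letter multiplicities in XXXHHHE: E×1, H×3, X×3.
So there are 7! / (3!·3!) = 140 distinguishable arrangements.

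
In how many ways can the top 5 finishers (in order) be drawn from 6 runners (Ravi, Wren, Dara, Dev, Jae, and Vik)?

720

This is an ordered selection of 5 from 6: P(6,5).
That gives 6 × 5 × 4 × 3 × 2 = 720.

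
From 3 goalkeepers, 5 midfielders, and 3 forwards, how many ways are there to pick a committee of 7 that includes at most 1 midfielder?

5

Split by how many midfielders are chosen (0 through 1).
Sum: C(5,0)·C(6,7) + C(5,1)·C(6,6) = 0 + 5 = 5.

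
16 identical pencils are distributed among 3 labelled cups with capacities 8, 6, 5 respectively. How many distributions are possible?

Ignoring the caps, the number of non-negative solutions to x_1+…+x_3 = 16 is C(18,2) = 153.
Subtract solutions that violate a single cap (substitute x_i' = x_i − (cap_i+1)): x_1 ≥ 9 gives C(9,2) = 36; x_2 ≥ 7 gives C(11,2) = 55; x_3 ≥ 6 gives C(12,2) = 66. Together 157.
Add back pairs where two caps are both exceeded: 1 + 3 + 10 = 14.
By inclusion–exclusion the count is 153 − 157 + 14 = 10.

10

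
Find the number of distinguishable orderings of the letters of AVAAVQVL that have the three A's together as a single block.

120

Treat the 3 copies of A as a single block. The multiset to arrange is then {AAA, L, Q, V, V, V}, 6 items in all.
That gives (6)!/(3!) = 120 arrangements.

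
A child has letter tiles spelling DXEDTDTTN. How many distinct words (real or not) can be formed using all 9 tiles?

The 9 letters of DXEDTDTTN have repeats: D appearing 3 times and T appearing 3 times.
Dividing 9! = 362880 by 3!·3! = 36 for the repeated letters gives 10080.

10080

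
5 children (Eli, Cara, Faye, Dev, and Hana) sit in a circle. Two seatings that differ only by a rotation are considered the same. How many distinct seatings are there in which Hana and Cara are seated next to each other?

Treat {Hana, Cara} as one unit (2 internal orders) and seat the resulting 4 units around the table: (3)! circular arrangements.
So 2 × (3)! = 2 × 6 = 12.

12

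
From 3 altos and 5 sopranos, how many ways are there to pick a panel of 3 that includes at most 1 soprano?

Split by how many sopranos are chosen (0 through 1).
Sum: C(5,0)·C(3,3) + C(5,1)·C(3,2) = 1 + 15 = 16.

16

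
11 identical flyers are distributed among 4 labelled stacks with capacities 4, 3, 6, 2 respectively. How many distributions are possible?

30

Ignoring the caps, the number of non-negative solutions to x_1+…+x_4 = 11 is C(14,3) = 364.
Subtract solutions that violate a single cap (substitute x_i' = x_i − (cap_i+1)): x_1 ≥ 5 gives C(9,3) = 84; x_2 ≥ 4 gives C(10,3) = 120; x_3 ≥ 7 gives C(7,3) = 35; x_4 ≥ 3 gives C(11,3) = 165. Together 404.
Add back pairs where two caps are both exceeded: 10 + 0 + 20 + 1 + 35 + 4 = 70.
By inclusion–exclusion the count is 364 − 404 + 70 = 30.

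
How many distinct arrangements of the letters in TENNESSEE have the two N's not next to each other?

Total arrangements of TENNESSEE: 9!/(4!·2!·2!) = 3780.
If the two N's are adjacent, glue them into one block, leaving 8 items to arrange: (8)!/(4!·2!) = 840 ways.
Subtracting, 3780 − 840 = 2940 arrangements keep the N's apart.

2940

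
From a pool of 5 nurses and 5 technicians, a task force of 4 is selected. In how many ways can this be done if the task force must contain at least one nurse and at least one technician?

With no constraint there are C(10,4) = 210 possible selections.
Selections missing a whole group: no nurses → C(5,4) = 5; no technicians → C(5,4) = 5.
Both groups omitted at once is impossible, so 210 − 10 = 200.

200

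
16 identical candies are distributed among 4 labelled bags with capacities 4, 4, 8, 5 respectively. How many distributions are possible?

Ignoring the caps, the number of non-negative solutions to x_1+…+x_4 = 16 is C(19,3) = 969.
Subtract solutions that violate a single cap (substitute x_i' = x_i − (cap_i+1)): x_1 ≥ 5 gives C(14,3) = 364; x_2 ≥ 5 gives C(14,3) = 364; x_3 ≥ 9 gives C(10,3) = 120; x_4 ≥ 6 gives C(13,3) = 286. Together 1134.
Add back pairs where two caps are both exceeded: 84 + 10 + 56 + 10 + 56 + 4 = 220.
Subtract triples: 0 + 1 + 0 + 0 = 1.
By inclusion–exclusion the count is 969 − 1134 + 220 − 1 = 54.

54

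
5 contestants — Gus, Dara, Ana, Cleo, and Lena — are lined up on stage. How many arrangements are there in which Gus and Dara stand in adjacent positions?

Glue Gus and Dara into one block (2 internal orders), leaving 4 units to arrange in a row.
That gives 2 × 4! = 2 × 24 = 48.

48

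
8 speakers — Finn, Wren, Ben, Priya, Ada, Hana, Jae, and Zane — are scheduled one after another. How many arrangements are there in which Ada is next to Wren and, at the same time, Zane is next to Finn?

Treat {Ada,Wren} as one block (2 orders) and {Zane,Finn} as another (2 orders).
That leaves 6 units to arrange: 2 × 2 × 6! = 4 × 720 = 2880.

2880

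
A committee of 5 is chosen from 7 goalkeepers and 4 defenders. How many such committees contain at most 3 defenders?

455

Split by how many defenders are chosen (0 through 3).
Sum: C(4,0)·C(7,5) + C(4,1)·C(7,4) + C(4,2)·C(7,3) + C(4,3)·C(7,2) = 21 + 140 + 210 + 84 = 455.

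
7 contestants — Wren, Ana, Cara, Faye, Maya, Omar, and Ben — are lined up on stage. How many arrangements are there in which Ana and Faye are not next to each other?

3600

Of the 7! = 5040 arrangements, those with Ana and Faye adjacent number 2 × 6! = 1440 (treat the pair as a block with 2 internal orders).
Complementary counting: 5040 − 1440 = 3600.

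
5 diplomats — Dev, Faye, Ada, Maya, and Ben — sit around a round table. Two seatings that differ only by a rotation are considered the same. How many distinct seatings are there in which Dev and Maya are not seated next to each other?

12

All circular seatings of 5 people number (4)! = 24.
Those with Dev next to Maya: fuse the pair into one unit and seat 4 units around a circle — 2·(3)! = 12.
Subtracting, 24 − 12 = 12.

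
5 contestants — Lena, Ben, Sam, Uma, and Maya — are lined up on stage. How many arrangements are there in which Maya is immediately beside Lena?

Glue Maya and Lena into one block (2 internal orders), leaving 4 units to arrange in a row.
That gives 2 × 4! = 2 × 24 = 48.

48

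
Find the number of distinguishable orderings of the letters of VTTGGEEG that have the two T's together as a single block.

420

Treat the 2 copies of T as a single block. The multiset to arrange is then {TT, E, E, G, G, G, V}, 7 items in all.
That gives (7)!/(3!·2!) = 420 arrangements.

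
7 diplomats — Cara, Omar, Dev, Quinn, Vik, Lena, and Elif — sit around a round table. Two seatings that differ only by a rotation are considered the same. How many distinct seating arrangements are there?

Fix one person's seat to break rotational symmetry; the remaining 6 people can be arranged in (6)! = 720 ways.

720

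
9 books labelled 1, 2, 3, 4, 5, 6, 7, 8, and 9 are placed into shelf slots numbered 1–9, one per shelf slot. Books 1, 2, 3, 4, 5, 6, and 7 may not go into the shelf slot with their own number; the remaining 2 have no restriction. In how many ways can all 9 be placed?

Let Aᵢ (for 1 ≤ i ≤ 7) be the placements that put book i in its forbidden shelf slot. Any j of these fix j positions, leaving (9−j)! ways to fill the rest, and there are C(7,j) ways to pick which j.
By inclusion–exclusion, the number of valid placements is Σ_{j=0}^{7} (−1)^j C(7,j)·(9−j)!.
Computing: 362880 − 282240 + 105840 − 25200 + 4200 − 504 + 42 − 2 = 165016.

165016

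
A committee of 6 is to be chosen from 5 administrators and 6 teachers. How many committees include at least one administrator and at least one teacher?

With no constraint there are C(11,6) = 462 possible selections.
Selections missing a whole group: no administrators → C(6,6) = 1; no teachers → C(5,6) = 0.
Both groups omitted at once is impossible, so 462 − 1 = 461.

461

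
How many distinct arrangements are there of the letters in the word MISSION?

1260

Letter multiplicities in MISSION: I×2, M×1, N×1, O×1, S×2.
So there are 7! / (2!·2!) = 1260 distinguishable arrangements.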